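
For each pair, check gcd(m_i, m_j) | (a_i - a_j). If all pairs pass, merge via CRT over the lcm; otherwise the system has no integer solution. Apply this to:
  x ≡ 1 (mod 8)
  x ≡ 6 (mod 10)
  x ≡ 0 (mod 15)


Moduli 8, 10, 15 are not pairwise coprime, so CRT works modulo lcm(m_i) when all pairwise compatibility conditions hold.
Pairwise compatibility: gcd(m_i, m_j) must divide a_i - a_j for every pair.
Merge one congruence at a time:
  Start: x ≡ 1 (mod 8).
  Combine with x ≡ 6 (mod 10): gcd(8, 10) = 2, and 6 - 1 = 5 is NOT divisible by 2.
    ⇒ system is inconsistent (no integer solution).

No solution (the system is inconsistent).


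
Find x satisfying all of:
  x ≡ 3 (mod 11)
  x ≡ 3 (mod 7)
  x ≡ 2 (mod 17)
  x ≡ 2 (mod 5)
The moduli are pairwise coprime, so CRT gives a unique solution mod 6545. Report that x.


Product of moduli M = 11 · 7 · 17 · 5 = 6545.
Merge one congruence at a time:
  Start: x ≡ 3 (mod 11).
  Combine with x ≡ 3 (mod 7); new modulus lcm = 77.
    Write x = 3 + 11·t and substitute into x ≡ 3 (mod 7): 11·t ≡ 3 − 3 = 0 (mod 7).
    Reduce coefficients mod 7: 4·t ≡ 0 (mod 7).
    The inverse of 4 mod 7 is 2 (since 4·2 = 8 = 1·7 + 1), so t ≡ 2·0 = 0 ≡ 0 (mod 7).
    Then x = 3 + 11·0 = 3, valid modulo lcm(11, 7) = 77: x ≡ 3 (mod 77).
  Combine with x ≡ 2 (mod 17); new modulus lcm = 1309.
    Write x = 3 + 77·t and substitute into x ≡ 2 (mod 17): 77·t ≡ 2 − 3 = -1 (mod 17).
    Reduce coefficients mod 17: 9·t ≡ 16 (mod 17).
    The inverse of 9 mod 17 is 2 (since 9·2 = 18 = 1·17 + 1), so t ≡ 2·16 = 32 ≡ 15 (mod 17).
    Then x = 3 + 77·15 = 1158, valid modulo lcm(77, 17) = 1309: x ≡ 1158 (mod 1309).
  Combine with x ≡ 2 (mod 5); new modulus lcm = 6545.
    Write x = 1158 + 1309·t and substitute into x ≡ 2 (mod 5): 1309·t ≡ 2 − 1158 = -1156 (mod 5).
    Reduce coefficients mod 5: 4·t ≡ 4 (mod 5).
    The inverse of 4 mod 5 is 4 (since 4·4 = 16 = 3·5 + 1), so t ≡ 4·4 = 16 ≡ 1 (mod 5).
    Then x = 1158 + 1309·1 = 2467, valid modulo lcm(1309, 5) = 6545: x ≡ 2467 (mod 6545).
Verify against each original: 2467 mod 11 = 3, 2467 mod 7 = 3, 2467 mod 17 = 2, 2467 mod 5 = 2.

x ≡ 2467 (mod 6545).


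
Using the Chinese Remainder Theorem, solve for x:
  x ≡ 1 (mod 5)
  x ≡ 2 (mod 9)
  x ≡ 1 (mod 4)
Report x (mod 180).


Moduli 5, 9, 4 are pairwise coprime; by CRT there is a unique solution modulo M = 5 · 9 · 4 = 180.
Solve pairwise, accumulating the modulus:
  Start with x ≡ 1 (mod 5).
  Combine with x ≡ 2 (mod 9): since gcd(5, 9) = 1, we get a unique residue mod 45.
    Write x = 1 + 5·t and substitute into x ≡ 2 (mod 9): 5·t ≡ 2 − 1 = 1 (mod 9).
    The inverse of 5 mod 9 is 2 (since 5·2 = 10 = 1·9 + 1), so t ≡ 2·1 = 2 ≡ 2 (mod 9).
    Then x = 1 + 5·2 = 11, valid modulo lcm(5, 9) = 45: x ≡ 11 (mod 45).
  Combine with x ≡ 1 (mod 4): since gcd(45, 4) = 1, we get a unique residue mod 180.
    Write x = 11 + 45·t and substitute into x ≡ 1 (mod 4): 45·t ≡ 1 − 11 = -10 (mod 4).
    Reduce coefficients mod 4: 1·t ≡ 2 (mod 4).
    So t ≡ 2 (mod 4).
    Then x = 11 + 45·2 = 101, valid modulo lcm(45, 4) = 180: x ≡ 101 (mod 180).
Verify: 101 mod 5 = 1 ✓, 101 mod 9 = 2 ✓, 101 mod 4 = 1 ✓.

x ≡ 101 (mod 180).


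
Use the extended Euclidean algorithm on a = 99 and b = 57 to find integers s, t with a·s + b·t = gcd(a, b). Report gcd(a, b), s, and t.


Euclidean algorithm on (99, 57) — divide until remainder is 0:
  99 = 1 · 57 + 42
  57 = 1 · 42 + 15
  42 = 2 · 15 + 12
  15 = 1 · 12 + 3
  12 = 4 · 3 + 0
gcd(99, 57) = 3.
Track Bezout coefficients alongside the remainders: start with r₀ = 99 = a·1 + b·0 (s = 1, t = 0) and r₁ = 57 = a·0 + b·1 (s = 0, t = 1); each new remainder r_{k+1} = r_{k-1} − q_k·r_k inherits s_{k+1} = s_{k-1} − q_k·s_k, t_{k+1} = t_{k-1} − q_k·t_k, so r_k = a·s_k + b·t_k at every step:
  q = 1: r = 42, s = 1 − 1·0 = 1, t = 0 − 1·1 = -1  (check: 99·1 + 57·(-1) = 42)
  q = 1: r = 15, s = 0 − 1·1 = -1, t = 1 − 1·(-1) = 2  (check: 99·(-1) + 57·2 = 15)
  q = 2: r = 12, s = 1 − 2·(-1) = 3, t = -1 − 2·2 = -5  (check: 99·3 + 57·(-5) = 12)
  q = 1: r = 3, s = -1 − 1·3 = -4, t = 2 − 1·(-5) = 7  (check: 99·(-4) + 57·7 = 3)
The row with r = 3 (the gcd) gives the Bezout coefficients s = -4, t = 7.
Result: 99 · (-4) + 57 · (7) = 3.

gcd(99, 57) = 3; s = -4, t = 7 (check: 99·(-4) + 57·7 = 3).


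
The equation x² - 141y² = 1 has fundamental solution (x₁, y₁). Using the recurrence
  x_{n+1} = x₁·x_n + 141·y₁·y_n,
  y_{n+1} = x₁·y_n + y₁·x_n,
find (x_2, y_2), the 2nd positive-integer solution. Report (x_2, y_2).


Step 1: Find the fundamental solution (x₁, y₁) of x² - 141y² = 1.
  Expand √141 as a continued fraction. a₀ = ⌊√141⌋ = 11; iterate m_{k+1} = d_k·a_k − m_k, d_{k+1} = (141 − m_{k+1}²)/d_k, a_{k+1} = ⌊(a₀ + m_{k+1})/d_{k+1}⌋ (starting m₀ = 0, d₀ = 1), with convergents p_k = a_k·p_{k-1} + p_{k-2}, q_k = a_k·q_{k-1} + q_{k-2} (p₋₁ = 1, q₋₁ = 0):
  k = 0: a₀ = 11; p₀/q₀ = 11/1; p₀² − 141·q₀² = 121 − 141 = -20.
  k = 1: m = 11, d = 20, a = ⌊(11 + 11)/20⌋ = 1; p/q = (1·11 + 1)/(1·1 + 0) = 12/1; p² − 141·q² = 144 − 141 = 3.
  k = 2: m = 9, d = 3, a = ⌊(11 + 9)/3⌋ = 6; p/q = (6·12 + 11)/(6·1 + 1) = 83/7; p² − 141·q² = 6889 − 6909 = -20.
  k = 3: m = 9, d = 20, a = ⌊(11 + 9)/20⌋ = 1; p/q = (1·83 + 12)/(1·7 + 1) = 95/8; p² − 141·q² = 9025 − 9024 = 1.
  The first convergent with p² − 141·q² = 1 gives the fundamental solution (x₁, y₁) = (95, 8).
Step 2: Apply the recurrence (x_{n+1}, y_{n+1}) = (x₁x_n + 141y₁y_n, x₁y_n + y₁x_n) repeatedly.
  From (x_1, y_1) = (95, 8): x_2 = 95·95 + 141·8·8 = 18049; y_2 = 95·8 + 8·95 = 1520.
Step 3: Verify x_2² - 141·y_2² = 325766401 - 325766400 = 1 (should be 1). ✓

(x_1, y_1) = (95, 8); (x_2, y_2) = (18049, 1520).


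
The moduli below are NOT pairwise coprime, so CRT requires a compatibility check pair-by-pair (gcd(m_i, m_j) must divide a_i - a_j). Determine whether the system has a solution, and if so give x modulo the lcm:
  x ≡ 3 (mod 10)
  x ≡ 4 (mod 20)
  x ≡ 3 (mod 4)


Moduli 10, 20, 4 are not pairwise coprime, so CRT works modulo lcm(m_i) when all pairwise compatibility conditions hold.
Pairwise compatibility: gcd(m_i, m_j) must divide a_i - a_j for every pair.
Merge one congruence at a time:
  Start: x ≡ 3 (mod 10).
  Combine with x ≡ 4 (mod 20): gcd(10, 20) = 10, and 4 - 3 = 1 is NOT divisible by 10.
    ⇒ system is inconsistent (no integer solution).

No solution (the system is inconsistent).


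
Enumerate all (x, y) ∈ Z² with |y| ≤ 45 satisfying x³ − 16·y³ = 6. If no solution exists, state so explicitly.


The equation is x³ - 16y³ = 6. For fixed y, x³ = 16·y³ + 6, so a solution requires the RHS to be a perfect cube.
Strategy: iterate y from -45 to 45, compute RHS = 16·y³ + 6, and check whether it is a (positive or negative) perfect cube.
Check small values of y:
  y = 0: RHS = 6 is not a perfect cube.
  y = 1: RHS = 22 is not a perfect cube.
  y = -1: RHS = -10 is not a perfect cube.
  y = 2: RHS = 134 is not a perfect cube.
  y = -2: RHS = -122 is not a perfect cube.
  y = 3: RHS = 438 is not a perfect cube.
  y = -3: RHS = -426 is not a perfect cube.
Continuing the search up to |y| = 45 finds no solutions either.
No (x, y) in the scanned range satisfies the equation.

No integer solutions with |y| ≤ 45.


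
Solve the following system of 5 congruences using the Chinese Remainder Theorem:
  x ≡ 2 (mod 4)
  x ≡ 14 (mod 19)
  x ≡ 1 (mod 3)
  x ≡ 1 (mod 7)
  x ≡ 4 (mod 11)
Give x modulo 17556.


Product of moduli M = 4 · 19 · 3 · 7 · 11 = 17556.
Merge one congruence at a time:
  Start: x ≡ 2 (mod 4).
  Combine with x ≡ 14 (mod 19); new modulus lcm = 76.
    Write x = 2 + 4·t and substitute into x ≡ 14 (mod 19): 4·t ≡ 14 − 2 = 12 (mod 19).
    The inverse of 4 mod 19 is 5 (since 4·5 = 20 = 1·19 + 1), so t ≡ 5·12 = 60 ≡ 3 (mod 19).
    Then x = 2 + 4·3 = 14, valid modulo lcm(4, 19) = 76: x ≡ 14 (mod 76).
  Combine with x ≡ 1 (mod 3); new modulus lcm = 228.
    Write x = 14 + 76·t and substitute into x ≡ 1 (mod 3): 76·t ≡ 1 − 14 = -13 (mod 3).
    Reduce coefficients mod 3: 1·t ≡ 2 (mod 3).
    So t ≡ 2 (mod 3).
    Then x = 14 + 76·2 = 166, valid modulo lcm(76, 3) = 228: x ≡ 166 (mod 228).
  Combine with x ≡ 1 (mod 7); new modulus lcm = 1596.
    Write x = 166 + 228·t and substitute into x ≡ 1 (mod 7): 228·t ≡ 1 − 166 = -165 (mod 7).
    Reduce coefficients mod 7: 4·t ≡ 3 (mod 7).
    The inverse of 4 mod 7 is 2 (since 4·2 = 8 = 1·7 + 1), so t ≡ 2·3 = 6 ≡ 6 (mod 7).
    Then x = 166 + 228·6 = 1534, valid modulo lcm(228, 7) = 1596: x ≡ 1534 (mod 1596).
  Combine with x ≡ 4 (mod 11); new modulus lcm = 17556.
    Write x = 1534 + 1596·t and substitute into x ≡ 4 (mod 11): 1596·t ≡ 4 − 1534 = -1530 (mod 11).
    Reduce coefficients mod 11: 1·t ≡ 10 (mod 11).
    So t ≡ 10 (mod 11).
    Then x = 1534 + 1596·10 = 17494, valid modulo lcm(1596, 11) = 17556: x ≡ 17494 (mod 17556).
Verify against each original: 17494 mod 4 = 2, 17494 mod 19 = 14, 17494 mod 3 = 1, 17494 mod 7 = 1, 17494 mod 11 = 4.

x ≡ 17494 (mod 17556).


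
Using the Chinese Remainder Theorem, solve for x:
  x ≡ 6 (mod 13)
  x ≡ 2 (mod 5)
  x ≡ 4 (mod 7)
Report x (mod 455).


Moduli 13, 5, 7 are pairwise coprime; by CRT there is a unique solution modulo M = 13 · 5 · 7 = 455.
Solve pairwise, accumulating the modulus:
  Start with x ≡ 6 (mod 13).
  Combine with x ≡ 2 (mod 5): since gcd(13, 5) = 1, we get a unique residue mod 65.
    Write x = 6 + 13·t and substitute into x ≡ 2 (mod 5): 13·t ≡ 2 − 6 = -4 (mod 5).
    Reduce coefficients mod 5: 3·t ≡ 1 (mod 5).
    The inverse of 3 mod 5 is 2 (since 3·2 = 6 = 1·5 + 1), so t ≡ 2·1 = 2 ≡ 2 (mod 5).
    Then x = 6 + 13·2 = 32, valid modulo lcm(13, 5) = 65: x ≡ 32 (mod 65).
  Combine with x ≡ 4 (mod 7): since gcd(65, 7) = 1, we get a unique residue mod 455.
    Write x = 32 + 65·t and substitute into x ≡ 4 (mod 7): 65·t ≡ 4 − 32 = -28 (mod 7).
    Reduce coefficients mod 7: 2·t ≡ 0 (mod 7).
    The inverse of 2 mod 7 is 4 (since 2·4 = 8 = 1·7 + 1), so t ≡ 4·0 = 0 ≡ 0 (mod 7).
    Then x = 32 + 65·0 = 32, valid modulo lcm(65, 7) = 455: x ≡ 32 (mod 455).
Verify: 32 mod 13 = 6 ✓, 32 mod 5 = 2 ✓, 32 mod 7 = 4 ✓.

x ≡ 32 (mod 455).


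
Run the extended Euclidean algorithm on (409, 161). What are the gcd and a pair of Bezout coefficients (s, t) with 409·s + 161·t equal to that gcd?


Euclidean algorithm on (409, 161) — divide until remainder is 0:
  409 = 2 · 161 + 87
  161 = 1 · 87 + 74
  87 = 1 · 74 + 13
  74 = 5 · 13 + 9
  13 = 1 · 9 + 4
  9 = 2 · 4 + 1
  4 = 4 · 1 + 0
gcd(409, 161) = 1.
Track Bezout coefficients alongside the remainders: start with r₀ = 409 = a·1 + b·0 (s = 1, t = 0) and r₁ = 161 = a·0 + b·1 (s = 0, t = 1); each new remainder r_{k+1} = r_{k-1} − q_k·r_k inherits s_{k+1} = s_{k-1} − q_k·s_k, t_{k+1} = t_{k-1} − q_k·t_k, so r_k = a·s_k + b·t_k at every step:
  q = 2: r = 87, s = 1 − 2·0 = 1, t = 0 − 2·1 = -2  (check: 409·1 + 161·(-2) = 87)
  q = 1: r = 74, s = 0 − 1·1 = -1, t = 1 − 1·(-2) = 3  (check: 409·(-1) + 161·3 = 74)
  q = 1: r = 13, s = 1 − 1·(-1) = 2, t = -2 − 1·3 = -5  (check: 409·2 + 161·(-5) = 13)
  q = 5: r = 9, s = -1 − 5·2 = -11, t = 3 − 5·(-5) = 28  (check: 409·(-11) + 161·28 = 9)
  q = 1: r = 4, s = 2 − 1·(-11) = 13, t = -5 − 1·28 = -33  (check: 409·13 + 161·(-33) = 4)
  q = 2: r = 1, s = -11 − 2·13 = -37, t = 28 − 2·(-33) = 94  (check: 409·(-37) + 161·94 = 1)
The row with r = 1 (the gcd) gives the Bezout coefficients s = -37, t = 94.
Result: 409 · (-37) + 161 · (94) = 1.

gcd(409, 161) = 1; s = -37, t = 94 (check: 409·(-37) + 161·94 = 1).


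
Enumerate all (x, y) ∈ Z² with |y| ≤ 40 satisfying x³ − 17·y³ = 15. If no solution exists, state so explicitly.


The equation is x³ - 17y³ = 15. For fixed y, x³ = 17·y³ + 15, so a solution requires the RHS to be a perfect cube.
Strategy: iterate y from -40 to 40, compute RHS = 17·y³ + 15, and check whether it is a (positive or negative) perfect cube.
Check small values of y:
  y = 0: RHS = 15 is not a perfect cube.
  y = 1: RHS = 32 is not a perfect cube.
  y = -1: RHS = -2 is not a perfect cube.
  y = 2: RHS = 151 is not a perfect cube.
  y = -2: RHS = -121 is not a perfect cube.
  y = 3: RHS = 474 is not a perfect cube.
  y = -3: RHS = -444 is not a perfect cube.
Continuing the search up to |y| = 40 finds no solutions either.
No (x, y) in the scanned range satisfies the equation.

No integer solutions with |y| ≤ 40.


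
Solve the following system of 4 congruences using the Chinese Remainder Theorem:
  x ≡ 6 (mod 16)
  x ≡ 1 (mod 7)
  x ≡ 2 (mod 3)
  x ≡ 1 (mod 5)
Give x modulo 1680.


Product of moduli M = 16 · 7 · 3 · 5 = 1680.
Merge one congruence at a time:
  Start: x ≡ 6 (mod 16).
  Combine with x ≡ 1 (mod 7); new modulus lcm = 112.
    Write x = 6 + 16·t and substitute into x ≡ 1 (mod 7): 16·t ≡ 1 − 6 = -5 (mod 7).
    Reduce coefficients mod 7: 2·t ≡ 2 (mod 7).
    The inverse of 2 mod 7 is 4 (since 2·4 = 8 = 1·7 + 1), so t ≡ 4·2 = 8 ≡ 1 (mod 7).
    Then x = 6 + 16·1 = 22, valid modulo lcm(16, 7) = 112: x ≡ 22 (mod 112).
  Combine with x ≡ 2 (mod 3); new modulus lcm = 336.
    Write x = 22 + 112·t and substitute into x ≡ 2 (mod 3): 112·t ≡ 2 − 22 = -20 (mod 3).
    Reduce coefficients mod 3: 1·t ≡ 1 (mod 3).
    So t ≡ 1 (mod 3).
    Then x = 22 + 112·1 = 134, valid modulo lcm(112, 3) = 336: x ≡ 134 (mod 336).
  Combine with x ≡ 1 (mod 5); new modulus lcm = 1680.
    Write x = 134 + 336·t and substitute into x ≡ 1 (mod 5): 336·t ≡ 1 − 134 = -133 (mod 5).
    Reduce coefficients mod 5: 1·t ≡ 2 (mod 5).
    So t ≡ 2 (mod 5).
    Then x = 134 + 336·2 = 806, valid modulo lcm(336, 5) = 1680: x ≡ 806 (mod 1680).
Verify against each original: 806 mod 16 = 6, 806 mod 7 = 1, 806 mod 3 = 2, 806 mod 5 = 1.

x ≡ 806 (mod 1680).


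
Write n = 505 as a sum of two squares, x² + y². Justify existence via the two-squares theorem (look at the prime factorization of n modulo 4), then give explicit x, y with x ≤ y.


Step 1: Factor n = 505 = 5 · 101.
Step 2: Check the mod-4 condition on each prime factor: 5 ≡ 1 (mod 4), exponent 1; 101 ≡ 1 (mod 4), exponent 1.
All primes ≡ 3 (mod 4) appear to even exponent (or don't appear), so by the two-squares theorem n IS expressible as a sum of two squares.
Step 3: Build a representation. Here n = 5 · 101 is a product of primes ≡ 1 (mod 4). Each prime p ≡ 1 (mod 4) is itself a sum of two squares; find a² by testing p − a² for a perfect square:
  5: 5 − 1² = 4 = 2² ⇒ 5 = 1² + 2².
  101: 101 − 1² = 100 = 10² ⇒ 101 = 1² + 10².
  Combine using the Brahmagupta–Fibonacci identity (a² + b²)(c² + d²) = (ac − bd)² + (ad + bc)² = (ac + bd)² + (ad − bc)²:
  5 · 101 = 505: from (1² + 2²)(1² + 10²), take (1·1 − 2·10, 1·10 + 2·1) = (1 − 20, 10 + 2) = (-19, 12); dropping signs (only squares matter) gives (19, 12); check 19² + 12² = 361 + 144 = 505 ✓.
Step 4: Order so x ≤ y and verify: 12² + 19² = 144 + 361 = 505 = n. ✓

n = 505 = 12² + 19² (one valid representation with x ≤ y).


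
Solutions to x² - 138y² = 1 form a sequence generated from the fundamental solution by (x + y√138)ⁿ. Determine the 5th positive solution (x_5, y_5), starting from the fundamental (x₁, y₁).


Step 1: Find the fundamental solution (x₁, y₁) of x² - 138y² = 1.
  Expand √138 as a continued fraction. a₀ = ⌊√138⌋ = 11; iterate m_{k+1} = d_k·a_k − m_k, d_{k+1} = (138 − m_{k+1}²)/d_k, a_{k+1} = ⌊(a₀ + m_{k+1})/d_{k+1}⌋ (starting m₀ = 0, d₀ = 1), with convergents p_k = a_k·p_{k-1} + p_{k-2}, q_k = a_k·q_{k-1} + q_{k-2} (p₋₁ = 1, q₋₁ = 0):
  k = 0: a₀ = 11; p₀/q₀ = 11/1; p₀² − 138·q₀² = 121 − 138 = -17.
  k = 1: m = 11, d = 17, a = ⌊(11 + 11)/17⌋ = 1; p/q = (1·11 + 1)/(1·1 + 0) = 12/1; p² − 138·q² = 144 − 138 = 6.
  k = 2: m = 6, d = 6, a = ⌊(11 + 6)/6⌋ = 2; p/q = (2·12 + 11)/(2·1 + 1) = 35/3; p² − 138·q² = 1225 − 1242 = -17.
  k = 3: m = 6, d = 17, a = ⌊(11 + 6)/17⌋ = 1; p/q = (1·35 + 12)/(1·3 + 1) = 47/4; p² − 138·q² = 2209 − 2208 = 1.
  The first convergent with p² − 138·q² = 1 gives the fundamental solution (x₁, y₁) = (47, 4).
Step 2: Apply the recurrence (x_{n+1}, y_{n+1}) = (x₁x_n + 138y₁y_n, x₁y_n + y₁x_n) repeatedly.
  From (x_1, y_1) = (47, 4): x_2 = 47·47 + 138·4·4 = 4417; y_2 = 47·4 + 4·47 = 376.
  From (x_2, y_2) = (4417, 376): x_3 = 47·4417 + 138·4·376 = 415151; y_3 = 47·376 + 4·4417 = 35340.
  From (x_3, y_3) = (415151, 35340): x_4 = 47·415151 + 138·4·35340 = 39019777; y_4 = 47·35340 + 4·415151 = 3321584.
  From (x_4, y_4) = (39019777, 3321584): x_5 = 47·39019777 + 138·4·3321584 = 3667443887; y_5 = 47·3321584 + 4·39019777 = 312193556.
Step 3: Verify x_5² - 138·y_5² = 13450144664293668769 - 13450144664293668768 = 1 (should be 1). ✓

(x_1, y_1) = (47, 4); (x_5, y_5) = (3667443887, 312193556).


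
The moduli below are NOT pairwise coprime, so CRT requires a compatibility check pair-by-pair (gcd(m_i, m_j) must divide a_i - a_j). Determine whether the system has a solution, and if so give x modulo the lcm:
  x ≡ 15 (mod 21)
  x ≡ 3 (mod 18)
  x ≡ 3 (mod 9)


Moduli 21, 18, 9 are not pairwise coprime, so CRT works modulo lcm(m_i) when all pairwise compatibility conditions hold.
Pairwise compatibility: gcd(m_i, m_j) must divide a_i - a_j for every pair.
Merge one congruence at a time:
  Start: x ≡ 15 (mod 21).
  Combine with x ≡ 3 (mod 18): gcd(21, 18) = 3; 3 - 15 = -12, which IS divisible by 3, so compatible.
    Write x = 15 + 21·t and substitute into x ≡ 3 (mod 18): 21·t ≡ 3 − 15 = -12 (mod 18).
    Divide the congruence (and modulus) by g = 3: 7·t ≡ -4 (mod 6).
    Reduce coefficients mod 6: 1·t ≡ 2 (mod 6).
    So t ≡ 2 (mod 6).
    Then x = 15 + 21·2 = 57, valid modulo lcm(21, 18) = 126: x ≡ 57 (mod 126).
  Combine with x ≡ 3 (mod 9): gcd(126, 9) = 9; 3 - 57 = -54, which IS divisible by 9, so compatible.
    Write x = 57 + 126·t and substitute into x ≡ 3 (mod 9): 126·t ≡ 3 − 57 = -54 (mod 9).
    Divide the congruence (and modulus) by g = 9: 14·t ≡ -6 (mod 1).
    Modulo 1 every t works; take t = 0.
    Then x = 57 + 126·0 = 57, valid modulo lcm(126, 9) = 126: x ≡ 57 (mod 126).
Verify: 57 mod 21 = 15, 57 mod 18 = 3, 57 mod 9 = 3.

x ≡ 57 (mod 126).


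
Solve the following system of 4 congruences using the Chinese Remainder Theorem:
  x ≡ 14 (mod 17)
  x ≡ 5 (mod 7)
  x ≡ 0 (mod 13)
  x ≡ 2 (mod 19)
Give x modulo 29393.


Product of moduli M = 17 · 7 · 13 · 19 = 29393.
Merge one congruence at a time:
  Start: x ≡ 14 (mod 17).
  Combine with x ≡ 5 (mod 7); new modulus lcm = 119.
    Write x = 14 + 17·t and substitute into x ≡ 5 (mod 7): 17·t ≡ 5 − 14 = -9 (mod 7).
    Reduce coefficients mod 7: 3·t ≡ 5 (mod 7).
    The inverse of 3 mod 7 is 5 (since 3·5 = 15 = 2·7 + 1), so t ≡ 5·5 = 25 ≡ 4 (mod 7).
    Then x = 14 + 17·4 = 82, valid modulo lcm(17, 7) = 119: x ≡ 82 (mod 119).
  Combine with x ≡ 0 (mod 13); new modulus lcm = 1547.
    Write x = 82 + 119·t and substitute into x ≡ 0 (mod 13): 119·t ≡ 0 − 82 = -82 (mod 13).
    Reduce coefficients mod 13: 2·t ≡ 9 (mod 13).
    The inverse of 2 mod 13 is 7 (since 2·7 = 14 = 1·13 + 1), so t ≡ 7·9 = 63 ≡ 11 (mod 13).
    Then x = 82 + 119·11 = 1391, valid modulo lcm(119, 13) = 1547: x ≡ 1391 (mod 1547).
  Combine with x ≡ 2 (mod 19); new modulus lcm = 29393.
    Write x = 1391 + 1547·t and substitute into x ≡ 2 (mod 19): 1547·t ≡ 2 − 1391 = -1389 (mod 19).
    Reduce coefficients mod 19: 8·t ≡ 17 (mod 19).
    The inverse of 8 mod 19 is 12 (since 8·12 = 96 = 5·19 + 1), so t ≡ 12·17 = 204 ≡ 14 (mod 19).
    Then x = 1391 + 1547·14 = 23049, valid modulo lcm(1547, 19) = 29393: x ≡ 23049 (mod 29393).
Verify against each original: 23049 mod 17 = 14, 23049 mod 7 = 5, 23049 mod 13 = 0, 23049 mod 19 = 2.

x ≡ 23049 (mod 29393).


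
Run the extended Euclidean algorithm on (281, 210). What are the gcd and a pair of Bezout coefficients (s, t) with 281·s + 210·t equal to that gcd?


Euclidean algorithm on (281, 210) — divide until remainder is 0:
  281 = 1 · 210 + 71
  210 = 2 · 71 + 68
  71 = 1 · 68 + 3
  68 = 22 · 3 + 2
  3 = 1 · 2 + 1
  2 = 2 · 1 + 0
gcd(281, 210) = 1.
Track Bezout coefficients alongside the remainders: start with r₀ = 281 = a·1 + b·0 (s = 1, t = 0) and r₁ = 210 = a·0 + b·1 (s = 0, t = 1); each new remainder r_{k+1} = r_{k-1} − q_k·r_k inherits s_{k+1} = s_{k-1} − q_k·s_k, t_{k+1} = t_{k-1} − q_k·t_k, so r_k = a·s_k + b·t_k at every step:
  q = 1: r = 71, s = 1 − 1·0 = 1, t = 0 − 1·1 = -1  (check: 281·1 + 210·(-1) = 71)
  q = 2: r = 68, s = 0 − 2·1 = -2, t = 1 − 2·(-1) = 3  (check: 281·(-2) + 210·3 = 68)
  q = 1: r = 3, s = 1 − 1·(-2) = 3, t = -1 − 1·3 = -4  (check: 281·3 + 210·(-4) = 3)
  q = 22: r = 2, s = -2 − 22·3 = -68, t = 3 − 22·(-4) = 91  (check: 281·(-68) + 210·91 = 2)
  q = 1: r = 1, s = 3 − 1·(-68) = 71, t = -4 − 1·91 = -95  (check: 281·71 + 210·(-95) = 1)
The row with r = 1 (the gcd) gives the Bezout coefficients s = 71, t = -95.
Result: 281 · (71) + 210 · (-95) = 1.

gcd(281, 210) = 1; s = 71, t = -95 (check: 281·71 + 210·(-95) = 1).


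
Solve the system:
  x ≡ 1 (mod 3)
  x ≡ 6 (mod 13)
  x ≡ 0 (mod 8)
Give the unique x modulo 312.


Moduli 3, 13, 8 are pairwise coprime; by CRT there is a unique solution modulo M = 3 · 13 · 8 = 312.
Solve pairwise, accumulating the modulus:
  Start with x ≡ 1 (mod 3).
  Combine with x ≡ 6 (mod 13): since gcd(3, 13) = 1, we get a unique residue mod 39.
    Write x = 1 + 3·t and substitute into x ≡ 6 (mod 13): 3·t ≡ 6 − 1 = 5 (mod 13).
    The inverse of 3 mod 13 is 9 (since 3·9 = 27 = 2·13 + 1), so t ≡ 9·5 = 45 ≡ 6 (mod 13).
    Then x = 1 + 3·6 = 19, valid modulo lcm(3, 13) = 39: x ≡ 19 (mod 39).
  Combine with x ≡ 0 (mod 8): since gcd(39, 8) = 1, we get a unique residue mod 312.
    Write x = 19 + 39·t and substitute into x ≡ 0 (mod 8): 39·t ≡ 0 − 19 = -19 (mod 8).
    Reduce coefficients mod 8: 7·t ≡ 5 (mod 8).
    The inverse of 7 mod 8 is 7 (since 7·7 = 49 = 6·8 + 1), so t ≡ 7·5 = 35 ≡ 3 (mod 8).
    Then x = 19 + 39·3 = 136, valid modulo lcm(39, 8) = 312: x ≡ 136 (mod 312).
Verify: 136 mod 3 = 1 ✓, 136 mod 13 = 6 ✓, 136 mod 8 = 0 ✓.

x ≡ 136 (mod 312).


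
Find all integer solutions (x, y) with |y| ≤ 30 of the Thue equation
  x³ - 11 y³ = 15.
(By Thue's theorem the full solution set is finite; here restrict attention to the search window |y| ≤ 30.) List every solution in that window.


The equation is x³ - 11y³ = 15. For fixed y, x³ = 11·y³ + 15, so a solution requires the RHS to be a perfect cube.
Strategy: iterate y from -30 to 30, compute RHS = 11·y³ + 15, and check whether it is a (positive or negative) perfect cube.
Check small values of y:
  y = 0: RHS = 15 is not a perfect cube.
  y = 1: RHS = 26 is not a perfect cube.
  y = -1: RHS = 4 is not a perfect cube.
  y = 2: RHS = 103 is not a perfect cube.
  y = -2: RHS = -73 is not a perfect cube.
  y = 3: RHS = 312 is not a perfect cube.
  y = -3: RHS = -282 is not a perfect cube.
Continuing the search up to |y| = 30 finds no solutions either.
No (x, y) in the scanned range satisfies the equation.

No integer solutions with |y| ≤ 30.


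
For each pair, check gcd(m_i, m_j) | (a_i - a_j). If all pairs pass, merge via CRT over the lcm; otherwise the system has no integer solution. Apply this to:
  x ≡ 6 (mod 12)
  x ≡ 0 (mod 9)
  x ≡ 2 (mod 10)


Moduli 12, 9, 10 are not pairwise coprime, so CRT works modulo lcm(m_i) when all pairwise compatibility conditions hold.
Pairwise compatibility: gcd(m_i, m_j) must divide a_i - a_j for every pair.
Merge one congruence at a time:
  Start: x ≡ 6 (mod 12).
  Combine with x ≡ 0 (mod 9): gcd(12, 9) = 3; 0 - 6 = -6, which IS divisible by 3, so compatible.
    Write x = 6 + 12·t and substitute into x ≡ 0 (mod 9): 12·t ≡ 0 − 6 = -6 (mod 9).
    Divide the congruence (and modulus) by g = 3: 4·t ≡ -2 (mod 3).
    Reduce coefficients mod 3: 1·t ≡ 1 (mod 3).
    So t ≡ 1 (mod 3).
    Then x = 6 + 12·1 = 18, valid modulo lcm(12, 9) = 36: x ≡ 18 (mod 36).
  Combine with x ≡ 2 (mod 10): gcd(36, 10) = 2; 2 - 18 = -16, which IS divisible by 2, so compatible.
    Write x = 18 + 36·t and substitute into x ≡ 2 (mod 10): 36·t ≡ 2 − 18 = -16 (mod 10).
    Divide the congruence (and modulus) by g = 2: 18·t ≡ -8 (mod 5).
    Reduce coefficients mod 5: 3·t ≡ 2 (mod 5).
    The inverse of 3 mod 5 is 2 (since 3·2 = 6 = 1·5 + 1), so t ≡ 2·2 = 4 ≡ 4 (mod 5).
    Then x = 18 + 36·4 = 162, valid modulo lcm(36, 10) = 180: x ≡ 162 (mod 180).
Verify: 162 mod 12 = 6, 162 mod 9 = 0, 162 mod 10 = 2.

x ≡ 162 (mod 180).


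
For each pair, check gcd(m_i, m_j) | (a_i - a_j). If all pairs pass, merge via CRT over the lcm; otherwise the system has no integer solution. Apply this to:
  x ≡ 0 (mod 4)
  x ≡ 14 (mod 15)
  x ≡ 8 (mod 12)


Moduli 4, 15, 12 are not pairwise coprime, so CRT works modulo lcm(m_i) when all pairwise compatibility conditions hold.
Pairwise compatibility: gcd(m_i, m_j) must divide a_i - a_j for every pair.
Merge one congruence at a time:
  Start: x ≡ 0 (mod 4).
  Combine with x ≡ 14 (mod 15): gcd(4, 15) = 1; 14 - 0 = 14, which IS divisible by 1, so compatible.
    Write x = 0 + 4·t and substitute into x ≡ 14 (mod 15): 4·t ≡ 14 − 0 = 14 (mod 15).
    The inverse of 4 mod 15 is 4 (since 4·4 = 16 = 1·15 + 1), so t ≡ 4·14 = 56 ≡ 11 (mod 15).
    Then x = 0 + 4·11 = 44, valid modulo lcm(4, 15) = 60: x ≡ 44 (mod 60).
  Combine with x ≡ 8 (mod 12): gcd(60, 12) = 12; 8 - 44 = -36, which IS divisible by 12, so compatible.
    Write x = 44 + 60·t and substitute into x ≡ 8 (mod 12): 60·t ≡ 8 − 44 = -36 (mod 12).
    Divide the congruence (and modulus) by g = 12: 5·t ≡ -3 (mod 1).
    Modulo 1 every t works; take t = 0.
    Then x = 44 + 60·0 = 44, valid modulo lcm(60, 12) = 60: x ≡ 44 (mod 60).
Verify: 44 mod 4 = 0, 44 mod 15 = 14, 44 mod 12 = 8.

x ≡ 44 (mod 60).


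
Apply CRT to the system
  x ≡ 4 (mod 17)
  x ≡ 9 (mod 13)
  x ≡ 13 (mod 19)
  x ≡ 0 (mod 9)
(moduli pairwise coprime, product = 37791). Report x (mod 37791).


Product of moduli M = 17 · 13 · 19 · 9 = 37791.
Merge one congruence at a time:
  Start: x ≡ 4 (mod 17).
  Combine with x ≡ 9 (mod 13); new modulus lcm = 221.
    Write x = 4 + 17·t and substitute into x ≡ 9 (mod 13): 17·t ≡ 9 − 4 = 5 (mod 13).
    Reduce coefficients mod 13: 4·t ≡ 5 (mod 13).
    The inverse of 4 mod 13 is 10 (since 4·10 = 40 = 3·13 + 1), so t ≡ 10·5 = 50 ≡ 11 (mod 13).
    Then x = 4 + 17·11 = 191, valid modulo lcm(17, 13) = 221: x ≡ 191 (mod 221).
  Combine with x ≡ 13 (mod 19); new modulus lcm = 4199.
    Write x = 191 + 221·t and substitute into x ≡ 13 (mod 19): 221·t ≡ 13 − 191 = -178 (mod 19).
    Reduce coefficients mod 19: 12·t ≡ 12 (mod 19).
    The inverse of 12 mod 19 is 8 (since 12·8 = 96 = 5·19 + 1), so t ≡ 8·12 = 96 ≡ 1 (mod 19).
    Then x = 191 + 221·1 = 412, valid modulo lcm(221, 19) = 4199: x ≡ 412 (mod 4199).
  Combine with x ≡ 0 (mod 9); new modulus lcm = 37791.
    Write x = 412 + 4199·t and substitute into x ≡ 0 (mod 9): 4199·t ≡ 0 − 412 = -412 (mod 9).
    Reduce coefficients mod 9: 5·t ≡ 2 (mod 9).
    The inverse of 5 mod 9 is 2 (since 5·2 = 10 = 1·9 + 1), so t ≡ 2·2 = 4 ≡ 4 (mod 9).
    Then x = 412 + 4199·4 = 17208, valid modulo lcm(4199, 9) = 37791: x ≡ 17208 (mod 37791).
Verify against each original: 17208 mod 17 = 4, 17208 mod 13 = 9, 17208 mod 19 = 13, 17208 mod 9 = 0.

x ≡ 17208 (mod 37791).


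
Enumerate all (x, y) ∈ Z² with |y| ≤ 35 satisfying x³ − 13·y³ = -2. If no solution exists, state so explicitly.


The equation is x³ - 13y³ = -2. For fixed y, x³ = 13·y³ − 2, so a solution requires the RHS to be a perfect cube.
Strategy: iterate y from -35 to 35, compute RHS = 13·y³ − 2, and check whether it is a (positive or negative) perfect cube.
Check small values of y:
  y = 0: RHS = -2 is not a perfect cube.
  y = 1: RHS = 11 is not a perfect cube.
  y = -1: RHS = -15 is not a perfect cube.
  y = 2: RHS = 102 is not a perfect cube.
  y = -2: RHS = -106 is not a perfect cube.
  y = 3: RHS = 349 is not a perfect cube.
  y = -3: RHS = -353 is not a perfect cube.
Continuing the search up to |y| = 35 finds no solutions either.
No (x, y) in the scanned range satisfies the equation.

No integer solutions with |y| ≤ 35.


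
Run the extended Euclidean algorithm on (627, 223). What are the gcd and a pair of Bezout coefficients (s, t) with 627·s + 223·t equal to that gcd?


Euclidean algorithm on (627, 223) — divide until remainder is 0:
  627 = 2 · 223 + 181
  223 = 1 · 181 + 42
  181 = 4 · 42 + 13
  42 = 3 · 13 + 3
  13 = 4 · 3 + 1
  3 = 3 · 1 + 0
gcd(627, 223) = 1.
Track Bezout coefficients alongside the remainders: start with r₀ = 627 = a·1 + b·0 (s = 1, t = 0) and r₁ = 223 = a·0 + b·1 (s = 0, t = 1); each new remainder r_{k+1} = r_{k-1} − q_k·r_k inherits s_{k+1} = s_{k-1} − q_k·s_k, t_{k+1} = t_{k-1} − q_k·t_k, so r_k = a·s_k + b·t_k at every step:
  q = 2: r = 181, s = 1 − 2·0 = 1, t = 0 − 2·1 = -2  (check: 627·1 + 223·(-2) = 181)
  q = 1: r = 42, s = 0 − 1·1 = -1, t = 1 − 1·(-2) = 3  (check: 627·(-1) + 223·3 = 42)
  q = 4: r = 13, s = 1 − 4·(-1) = 5, t = -2 − 4·3 = -14  (check: 627·5 + 223·(-14) = 13)
  q = 3: r = 3, s = -1 − 3·5 = -16, t = 3 − 3·(-14) = 45  (check: 627·(-16) + 223·45 = 3)
  q = 4: r = 1, s = 5 − 4·(-16) = 69, t = -14 − 4·45 = -194  (check: 627·69 + 223·(-194) = 1)
The row with r = 1 (the gcd) gives the Bezout coefficients s = 69, t = -194.
Result: 627 · (69) + 223 · (-194) = 1.

gcd(627, 223) = 1; s = 69, t = -194 (check: 627·69 + 223·(-194) = 1).


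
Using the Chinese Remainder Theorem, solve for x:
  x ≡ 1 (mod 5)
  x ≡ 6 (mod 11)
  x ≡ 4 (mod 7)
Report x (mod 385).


Moduli 5, 11, 7 are pairwise coprime; by CRT there is a unique solution modulo M = 5 · 11 · 7 = 385.
Solve pairwise, accumulating the modulus:
  Start with x ≡ 1 (mod 5).
  Combine with x ≡ 6 (mod 11): since gcd(5, 11) = 1, we get a unique residue mod 55.
    Write x = 1 + 5·t and substitute into x ≡ 6 (mod 11): 5·t ≡ 6 − 1 = 5 (mod 11).
    The inverse of 5 mod 11 is 9 (since 5·9 = 45 = 4·11 + 1), so t ≡ 9·5 = 45 ≡ 1 (mod 11).
    Then x = 1 + 5·1 = 6, valid modulo lcm(5, 11) = 55: x ≡ 6 (mod 55).
  Combine with x ≡ 4 (mod 7): since gcd(55, 7) = 1, we get a unique residue mod 385.
    Write x = 6 + 55·t and substitute into x ≡ 4 (mod 7): 55·t ≡ 4 − 6 = -2 (mod 7).
    Reduce coefficients mod 7: 6·t ≡ 5 (mod 7).
    The inverse of 6 mod 7 is 6 (since 6·6 = 36 = 5·7 + 1), so t ≡ 6·5 = 30 ≡ 2 (mod 7).
    Then x = 6 + 55·2 = 116, valid modulo lcm(55, 7) = 385: x ≡ 116 (mod 385).
Verify: 116 mod 5 = 1 ✓, 116 mod 11 = 6 ✓, 116 mod 7 = 4 ✓.

x ≡ 116 (mod 385).


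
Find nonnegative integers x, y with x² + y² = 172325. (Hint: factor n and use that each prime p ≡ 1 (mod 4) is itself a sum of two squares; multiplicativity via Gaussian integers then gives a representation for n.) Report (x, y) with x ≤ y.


Step 1: Factor n = 172325 = 5^2 · 61 · 113.
Step 2: Check the mod-4 condition on each prime factor: 5 ≡ 1 (mod 4), exponent 2; 61 ≡ 1 (mod 4), exponent 1; 113 ≡ 1 (mod 4), exponent 1.
All primes ≡ 3 (mod 4) appear to even exponent (or don't appear), so by the two-squares theorem n IS expressible as a sum of two squares.
Step 3: Build a representation. Group n = k² · m with k = 5 and m = 61 · 113 = 6893 (a product of primes ≡ 1 (mod 4)); a representation of m scales to one of n via (k·x)² + (k·y)² = k²(x² + y²). Each prime p ≡ 1 (mod 4) is itself a sum of two squares; find a² by testing p − a² for a perfect square:
  61: 61 − 1² = 60, 61 − 2² = 57, 61 − 3² = 52, 61 − 4² = 45, 61 − 5² = 36 = 6² ⇒ 61 = 5² + 6².
  113: 113 − 1² = 112, 113 − 2² = 109, 113 − 3² = 104, 113 − 4² = 97, 113 − 5² = 88, 113 − 6² = 77, 113 − 7² = 64 = 8² ⇒ 113 = 7² + 8².
  Combine using the Brahmagupta–Fibonacci identity (a² + b²)(c² + d²) = (ac − bd)² + (ad + bc)² = (ac + bd)² + (ad − bc)²:
  61 · 113 = 6893: from (5² + 6²)(7² + 8²), take (5·7 − 6·8, 5·8 + 6·7) = (35 − 48, 40 + 42) = (-13, 82); dropping signs (only squares matter) gives (13, 82); check 13² + 82² = 169 + 6724 = 6893 ✓.
  Scale by k = 5: (5·13, 5·82) = (65, 410).
Step 4: Order so x ≤ y and verify: 65² + 410² = 4225 + 168100 = 172325 = n. ✓

n = 172325 = 65² + 410² (one valid representation with x ≤ y).


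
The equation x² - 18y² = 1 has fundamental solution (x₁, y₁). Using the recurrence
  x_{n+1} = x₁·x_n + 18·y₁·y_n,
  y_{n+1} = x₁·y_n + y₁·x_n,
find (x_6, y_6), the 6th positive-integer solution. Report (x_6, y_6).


Step 1: Find the fundamental solution (x₁, y₁) of x² - 18y² = 1.
  Expand √18 as a continued fraction. a₀ = ⌊√18⌋ = 4; iterate m_{k+1} = d_k·a_k − m_k, d_{k+1} = (18 − m_{k+1}²)/d_k, a_{k+1} = ⌊(a₀ + m_{k+1})/d_{k+1}⌋ (starting m₀ = 0, d₀ = 1), with convergents p_k = a_k·p_{k-1} + p_{k-2}, q_k = a_k·q_{k-1} + q_{k-2} (p₋₁ = 1, q₋₁ = 0):
  k = 0: a₀ = 4; p₀/q₀ = 4/1; p₀² − 18·q₀² = 16 − 18 = -2.
  k = 1: m = 4, d = 2, a = ⌊(4 + 4)/2⌋ = 4; p/q = (4·4 + 1)/(4·1 + 0) = 17/4; p² − 18·q² = 289 − 288 = 1.
  The first convergent with p² − 18·q² = 1 gives the fundamental solution (x₁, y₁) = (17, 4).
Step 2: Apply the recurrence (x_{n+1}, y_{n+1}) = (x₁x_n + 18y₁y_n, x₁y_n + y₁x_n) repeatedly.
  From (x_1, y_1) = (17, 4): x_2 = 17·17 + 18·4·4 = 577; y_2 = 17·4 + 4·17 = 136.
  From (x_2, y_2) = (577, 136): x_3 = 17·577 + 18·4·136 = 19601; y_3 = 17·136 + 4·577 = 4620.
  From (x_3, y_3) = (19601, 4620): x_4 = 17·19601 + 18·4·4620 = 665857; y_4 = 17·4620 + 4·19601 = 156944.
  From (x_4, y_4) = (665857, 156944): x_5 = 17·665857 + 18·4·156944 = 22619537; y_5 = 17·156944 + 4·665857 = 5331476.
  From (x_5, y_5) = (22619537, 5331476): x_6 = 17·22619537 + 18·4·5331476 = 768398401; y_6 = 17·5331476 + 4·22619537 = 181113240.
Step 3: Verify x_6² - 18·y_6² = 590436102659356801 - 590436102659356800 = 1 (should be 1). ✓

(x_1, y_1) = (17, 4); (x_6, y_6) = (768398401, 181113240).


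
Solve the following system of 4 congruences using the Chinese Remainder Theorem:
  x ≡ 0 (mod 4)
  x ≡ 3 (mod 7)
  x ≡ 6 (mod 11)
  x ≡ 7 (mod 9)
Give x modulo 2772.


Product of moduli M = 4 · 7 · 11 · 9 = 2772.
Merge one congruence at a time:
  Start: x ≡ 0 (mod 4).
  Combine with x ≡ 3 (mod 7); new modulus lcm = 28.
    Write x = 0 + 4·t and substitute into x ≡ 3 (mod 7): 4·t ≡ 3 − 0 = 3 (mod 7).
    The inverse of 4 mod 7 is 2 (since 4·2 = 8 = 1·7 + 1), so t ≡ 2·3 = 6 ≡ 6 (mod 7).
    Then x = 0 + 4·6 = 24, valid modulo lcm(4, 7) = 28: x ≡ 24 (mod 28).
  Combine with x ≡ 6 (mod 11); new modulus lcm = 308.
    Write x = 24 + 28·t and substitute into x ≡ 6 (mod 11): 28·t ≡ 6 − 24 = -18 (mod 11).
    Reduce coefficients mod 11: 6·t ≡ 4 (mod 11).
    The inverse of 6 mod 11 is 2 (since 6·2 = 12 = 1·11 + 1), so t ≡ 2·4 = 8 ≡ 8 (mod 11).
    Then x = 24 + 28·8 = 248, valid modulo lcm(28, 11) = 308: x ≡ 248 (mod 308).
  Combine with x ≡ 7 (mod 9); new modulus lcm = 2772.
    Write x = 248 + 308·t and substitute into x ≡ 7 (mod 9): 308·t ≡ 7 − 248 = -241 (mod 9).
    Reduce coefficients mod 9: 2·t ≡ 2 (mod 9).
    The inverse of 2 mod 9 is 5 (since 2·5 = 10 = 1·9 + 1), so t ≡ 5·2 = 10 ≡ 1 (mod 9).
    Then x = 248 + 308·1 = 556, valid modulo lcm(308, 9) = 2772: x ≡ 556 (mod 2772).
Verify against each original: 556 mod 4 = 0, 556 mod 7 = 3, 556 mod 11 = 6, 556 mod 9 = 7.

x ≡ 556 (mod 2772).


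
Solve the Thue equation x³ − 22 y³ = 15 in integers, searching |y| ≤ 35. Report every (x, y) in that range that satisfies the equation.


The equation is x³ - 22y³ = 15. For fixed y, x³ = 22·y³ + 15, so a solution requires the RHS to be a perfect cube.
Strategy: iterate y from -35 to 35, compute RHS = 22·y³ + 15, and check whether it is a (positive or negative) perfect cube.
Check small values of y:
  y = 0: RHS = 15 is not a perfect cube.
  y = 1: RHS = 37 is not a perfect cube.
  y = -1: RHS = -7 is not a perfect cube.
  y = 2: RHS = 191 is not a perfect cube.
  y = -2: RHS = -161 is not a perfect cube.
  y = 3: RHS = 609 is not a perfect cube.
  y = -3: RHS = -579 is not a perfect cube.
Continuing the search up to |y| = 35 finds no solutions either.
No (x, y) in the scanned range satisfies the equation.

No integer solutions with |y| ≤ 35.


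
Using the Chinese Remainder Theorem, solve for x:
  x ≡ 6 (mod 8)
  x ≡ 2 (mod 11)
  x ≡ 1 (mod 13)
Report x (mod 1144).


Moduli 8, 11, 13 are pairwise coprime; by CRT there is a unique solution modulo M = 8 · 11 · 13 = 1144.
Solve pairwise, accumulating the modulus:
  Start with x ≡ 6 (mod 8).
  Combine with x ≡ 2 (mod 11): since gcd(8, 11) = 1, we get a unique residue mod 88.
    Write x = 6 + 8·t and substitute into x ≡ 2 (mod 11): 8·t ≡ 2 − 6 = -4 (mod 11).
    Reduce coefficients mod 11: 8·t ≡ 7 (mod 11).
    The inverse of 8 mod 11 is 7 (since 8·7 = 56 = 5·11 + 1), so t ≡ 7·7 = 49 ≡ 5 (mod 11).
    Then x = 6 + 8·5 = 46, valid modulo lcm(8, 11) = 88: x ≡ 46 (mod 88).
  Combine with x ≡ 1 (mod 13): since gcd(88, 13) = 1, we get a unique residue mod 1144.
    Write x = 46 + 88·t and substitute into x ≡ 1 (mod 13): 88·t ≡ 1 − 46 = -45 (mod 13).
    Reduce coefficients mod 13: 10·t ≡ 7 (mod 13).
    The inverse of 10 mod 13 is 4 (since 10·4 = 40 = 3·13 + 1), so t ≡ 4·7 = 28 ≡ 2 (mod 13).
    Then x = 46 + 88·2 = 222, valid modulo lcm(88, 13) = 1144: x ≡ 222 (mod 1144).
Verify: 222 mod 8 = 6 ✓, 222 mod 11 = 2 ✓, 222 mod 13 = 1 ✓.

x ≡ 222 (mod 1144).


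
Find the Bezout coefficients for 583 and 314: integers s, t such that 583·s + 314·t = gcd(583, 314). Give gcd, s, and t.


Euclidean algorithm on (583, 314) — divide until remainder is 0:
  583 = 1 · 314 + 269
  314 = 1 · 269 + 45
  269 = 5 · 45 + 44
  45 = 1 · 44 + 1
  44 = 44 · 1 + 0
gcd(583, 314) = 1.
Track Bezout coefficients alongside the remainders: start with r₀ = 583 = a·1 + b·0 (s = 1, t = 0) and r₁ = 314 = a·0 + b·1 (s = 0, t = 1); each new remainder r_{k+1} = r_{k-1} − q_k·r_k inherits s_{k+1} = s_{k-1} − q_k·s_k, t_{k+1} = t_{k-1} − q_k·t_k, so r_k = a·s_k + b·t_k at every step:
  q = 1: r = 269, s = 1 − 1·0 = 1, t = 0 − 1·1 = -1  (check: 583·1 + 314·(-1) = 269)
  q = 1: r = 45, s = 0 − 1·1 = -1, t = 1 − 1·(-1) = 2  (check: 583·(-1) + 314·2 = 45)
  q = 5: r = 44, s = 1 − 5·(-1) = 6, t = -1 − 5·2 = -11  (check: 583·6 + 314·(-11) = 44)
  q = 1: r = 1, s = -1 − 1·6 = -7, t = 2 − 1·(-11) = 13  (check: 583·(-7) + 314·13 = 1)
The row with r = 1 (the gcd) gives the Bezout coefficients s = -7, t = 13.
Result: 583 · (-7) + 314 · (13) = 1.

gcd(583, 314) = 1; s = -7, t = 13 (check: 583·(-7) + 314·13 = 1).


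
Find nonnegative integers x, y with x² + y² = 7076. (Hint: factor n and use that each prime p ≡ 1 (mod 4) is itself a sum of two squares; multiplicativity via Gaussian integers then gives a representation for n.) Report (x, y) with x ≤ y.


Step 1: Factor n = 7076 = 2^2 · 29 · 61.
Step 2: Check the mod-4 condition on each prime factor: 2 = 2 (special); 29 ≡ 1 (mod 4), exponent 1; 61 ≡ 1 (mod 4), exponent 1.
All primes ≡ 3 (mod 4) appear to even exponent (or don't appear), so by the two-squares theorem n IS expressible as a sum of two squares.
Step 3: Build a representation. Group n = k² · m with k = 2 and m = 29 · 61 = 1769 (a product of primes ≡ 1 (mod 4)); a representation of m scales to one of n via (k·x)² + (k·y)² = k²(x² + y²). Each prime p ≡ 1 (mod 4) is itself a sum of two squares; find a² by testing p − a² for a perfect square:
  29: 29 − 1² = 28, 29 − 2² = 25 = 5² ⇒ 29 = 2² + 5².
  61: 61 − 1² = 60, 61 − 2² = 57, 61 − 3² = 52, 61 − 4² = 45, 61 − 5² = 36 = 6² ⇒ 61 = 5² + 6².
  Combine using the Brahmagupta–Fibonacci identity (a² + b²)(c² + d²) = (ac − bd)² + (ad + bc)² = (ac + bd)² + (ad − bc)²:
  29 · 61 = 1769: from (2² + 5²)(5² + 6²), take (2·5 − 5·6, 2·6 + 5·5) = (10 − 30, 12 + 25) = (-20, 37); dropping signs (only squares matter) gives (20, 37); check 20² + 37² = 400 + 1369 = 1769 ✓.
  Scale by k = 2: (2·20, 2·37) = (40, 74).
Step 4: Order so x ≤ y and verify: 40² + 74² = 1600 + 5476 = 7076 = n. ✓

n = 7076 = 40² + 74² (one valid representation with x ≤ y).
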